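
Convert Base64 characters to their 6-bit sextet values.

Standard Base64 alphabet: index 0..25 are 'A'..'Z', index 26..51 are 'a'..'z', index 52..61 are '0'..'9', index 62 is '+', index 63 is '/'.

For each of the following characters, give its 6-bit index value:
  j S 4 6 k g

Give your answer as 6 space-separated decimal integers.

Answer: 35 18 56 58 36 32

Derivation:
'j': a..z range, 26 + ord('j') − ord('a') = 35
'S': A..Z range, ord('S') − ord('A') = 18
'4': 0..9 range, 52 + ord('4') − ord('0') = 56
'6': 0..9 range, 52 + ord('6') − ord('0') = 58
'k': a..z range, 26 + ord('k') − ord('a') = 36
'g': a..z range, 26 + ord('g') − ord('a') = 32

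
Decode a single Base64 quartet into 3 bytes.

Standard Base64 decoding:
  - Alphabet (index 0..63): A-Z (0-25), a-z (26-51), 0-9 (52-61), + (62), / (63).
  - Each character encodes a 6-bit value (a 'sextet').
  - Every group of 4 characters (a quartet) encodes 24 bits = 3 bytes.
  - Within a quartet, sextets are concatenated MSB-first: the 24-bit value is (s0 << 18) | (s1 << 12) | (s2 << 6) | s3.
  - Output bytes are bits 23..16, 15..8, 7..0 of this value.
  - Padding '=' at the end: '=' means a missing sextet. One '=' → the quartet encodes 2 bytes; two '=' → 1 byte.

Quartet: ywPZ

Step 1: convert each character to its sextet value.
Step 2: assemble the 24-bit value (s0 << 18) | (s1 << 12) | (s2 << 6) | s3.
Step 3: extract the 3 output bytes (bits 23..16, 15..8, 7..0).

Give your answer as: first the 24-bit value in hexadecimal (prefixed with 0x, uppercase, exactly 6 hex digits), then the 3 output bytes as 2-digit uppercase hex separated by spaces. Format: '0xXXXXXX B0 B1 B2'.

Answer: 0xCB03D9 CB 03 D9

Derivation:
Sextets: y=50, w=48, P=15, Z=25
24-bit: (50<<18) | (48<<12) | (15<<6) | 25
      = 0xC80000 | 0x030000 | 0x0003C0 | 0x000019
      = 0xCB03D9
Bytes: (v>>16)&0xFF=CB, (v>>8)&0xFF=03, v&0xFF=D9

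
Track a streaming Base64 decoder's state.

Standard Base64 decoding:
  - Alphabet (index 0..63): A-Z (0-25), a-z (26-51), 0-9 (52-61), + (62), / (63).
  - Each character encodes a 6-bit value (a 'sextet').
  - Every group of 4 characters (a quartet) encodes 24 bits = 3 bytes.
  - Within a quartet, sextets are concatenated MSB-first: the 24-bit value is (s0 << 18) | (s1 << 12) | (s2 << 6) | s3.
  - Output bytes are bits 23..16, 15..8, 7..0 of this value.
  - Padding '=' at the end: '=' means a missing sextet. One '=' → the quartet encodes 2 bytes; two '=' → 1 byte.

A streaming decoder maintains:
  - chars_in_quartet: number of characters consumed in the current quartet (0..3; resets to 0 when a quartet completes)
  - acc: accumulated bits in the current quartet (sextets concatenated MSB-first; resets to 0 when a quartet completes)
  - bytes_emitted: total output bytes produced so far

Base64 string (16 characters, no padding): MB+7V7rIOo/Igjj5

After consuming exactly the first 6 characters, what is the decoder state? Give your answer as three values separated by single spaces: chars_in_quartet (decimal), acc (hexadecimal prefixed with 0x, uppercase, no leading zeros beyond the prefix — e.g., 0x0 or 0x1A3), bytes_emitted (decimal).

Answer: 2 0x57B 3

Derivation:
After char 0 ('M'=12): chars_in_quartet=1 acc=0xC bytes_emitted=0
After char 1 ('B'=1): chars_in_quartet=2 acc=0x301 bytes_emitted=0
After char 2 ('+'=62): chars_in_quartet=3 acc=0xC07E bytes_emitted=0
After char 3 ('7'=59): chars_in_quartet=4 acc=0x301FBB -> emit 30 1F BB, reset; bytes_emitted=3
After char 4 ('V'=21): chars_in_quartet=1 acc=0x15 bytes_emitted=3
After char 5 ('7'=59): chars_in_quartet=2 acc=0x57B bytes_emitted=3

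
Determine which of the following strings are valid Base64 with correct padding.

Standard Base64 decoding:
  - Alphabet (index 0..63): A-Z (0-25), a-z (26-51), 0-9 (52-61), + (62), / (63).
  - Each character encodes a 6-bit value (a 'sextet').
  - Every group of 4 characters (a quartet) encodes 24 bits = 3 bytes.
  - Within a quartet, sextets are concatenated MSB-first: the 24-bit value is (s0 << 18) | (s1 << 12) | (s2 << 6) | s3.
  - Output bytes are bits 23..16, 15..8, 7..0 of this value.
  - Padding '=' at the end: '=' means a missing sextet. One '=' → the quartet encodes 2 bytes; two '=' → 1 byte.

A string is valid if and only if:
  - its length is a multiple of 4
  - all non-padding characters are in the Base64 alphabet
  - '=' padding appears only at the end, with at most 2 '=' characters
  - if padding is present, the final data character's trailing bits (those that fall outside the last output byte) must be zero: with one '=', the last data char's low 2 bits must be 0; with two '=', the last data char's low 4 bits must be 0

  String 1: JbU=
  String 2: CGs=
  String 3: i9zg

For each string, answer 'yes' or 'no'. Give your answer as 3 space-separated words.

String 1: 'JbU=' → valid
String 2: 'CGs=' → valid
String 3: 'i9zg' → valid

Answer: yes yes yes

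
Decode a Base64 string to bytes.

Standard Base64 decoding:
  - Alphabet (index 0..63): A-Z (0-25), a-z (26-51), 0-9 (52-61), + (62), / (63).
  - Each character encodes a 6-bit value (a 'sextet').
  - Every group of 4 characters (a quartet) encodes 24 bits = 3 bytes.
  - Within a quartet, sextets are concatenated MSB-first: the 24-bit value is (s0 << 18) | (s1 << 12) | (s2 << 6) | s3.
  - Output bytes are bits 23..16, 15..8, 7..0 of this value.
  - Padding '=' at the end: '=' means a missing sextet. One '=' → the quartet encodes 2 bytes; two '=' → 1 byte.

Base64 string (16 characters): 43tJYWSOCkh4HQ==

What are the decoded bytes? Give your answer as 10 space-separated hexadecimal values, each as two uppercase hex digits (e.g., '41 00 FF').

After char 0 ('4'=56): chars_in_quartet=1 acc=0x38 bytes_emitted=0
After char 1 ('3'=55): chars_in_quartet=2 acc=0xE37 bytes_emitted=0
After char 2 ('t'=45): chars_in_quartet=3 acc=0x38DED bytes_emitted=0
After char 3 ('J'=9): chars_in_quartet=4 acc=0xE37B49 -> emit E3 7B 49, reset; bytes_emitted=3
After char 4 ('Y'=24): chars_in_quartet=1 acc=0x18 bytes_emitted=3
After char 5 ('W'=22): chars_in_quartet=2 acc=0x616 bytes_emitted=3
After char 6 ('S'=18): chars_in_quartet=3 acc=0x18592 bytes_emitted=3
After char 7 ('O'=14): chars_in_quartet=4 acc=0x61648E -> emit 61 64 8E, reset; bytes_emitted=6
After char 8 ('C'=2): chars_in_quartet=1 acc=0x2 bytes_emitted=6
After char 9 ('k'=36): chars_in_quartet=2 acc=0xA4 bytes_emitted=6
After char 10 ('h'=33): chars_in_quartet=3 acc=0x2921 bytes_emitted=6
After char 11 ('4'=56): chars_in_quartet=4 acc=0xA4878 -> emit 0A 48 78, reset; bytes_emitted=9
After char 12 ('H'=7): chars_in_quartet=1 acc=0x7 bytes_emitted=9
After char 13 ('Q'=16): chars_in_quartet=2 acc=0x1D0 bytes_emitted=9
Padding '==': partial quartet acc=0x1D0 -> emit 1D; bytes_emitted=10

Answer: E3 7B 49 61 64 8E 0A 48 78 1D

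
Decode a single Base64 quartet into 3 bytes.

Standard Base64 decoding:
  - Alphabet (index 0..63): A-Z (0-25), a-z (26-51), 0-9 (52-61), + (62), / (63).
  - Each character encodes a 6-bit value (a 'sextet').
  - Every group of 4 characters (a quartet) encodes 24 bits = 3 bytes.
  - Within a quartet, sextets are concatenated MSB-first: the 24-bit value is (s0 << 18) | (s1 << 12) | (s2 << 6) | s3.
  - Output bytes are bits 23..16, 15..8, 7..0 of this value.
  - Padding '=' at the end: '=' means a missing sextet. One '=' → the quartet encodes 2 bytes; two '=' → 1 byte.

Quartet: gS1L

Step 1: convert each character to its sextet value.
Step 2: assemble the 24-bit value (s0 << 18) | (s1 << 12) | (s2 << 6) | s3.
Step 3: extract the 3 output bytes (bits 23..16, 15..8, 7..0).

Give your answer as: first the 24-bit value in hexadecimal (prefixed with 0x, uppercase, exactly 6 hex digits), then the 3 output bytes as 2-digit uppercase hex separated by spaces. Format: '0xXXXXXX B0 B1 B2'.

Answer: 0x812D4B 81 2D 4B

Derivation:
Sextets: g=32, S=18, 1=53, L=11
24-bit: (32<<18) | (18<<12) | (53<<6) | 11
      = 0x800000 | 0x012000 | 0x000D40 | 0x00000B
      = 0x812D4B
Bytes: (v>>16)&0xFF=81, (v>>8)&0xFF=2D, v&0xFF=4B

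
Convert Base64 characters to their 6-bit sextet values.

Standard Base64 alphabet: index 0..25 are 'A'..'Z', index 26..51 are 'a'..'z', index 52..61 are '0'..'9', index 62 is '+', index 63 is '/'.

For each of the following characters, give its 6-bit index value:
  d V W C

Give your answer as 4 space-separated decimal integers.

'd': a..z range, 26 + ord('d') − ord('a') = 29
'V': A..Z range, ord('V') − ord('A') = 21
'W': A..Z range, ord('W') − ord('A') = 22
'C': A..Z range, ord('C') − ord('A') = 2

Answer: 29 21 22 2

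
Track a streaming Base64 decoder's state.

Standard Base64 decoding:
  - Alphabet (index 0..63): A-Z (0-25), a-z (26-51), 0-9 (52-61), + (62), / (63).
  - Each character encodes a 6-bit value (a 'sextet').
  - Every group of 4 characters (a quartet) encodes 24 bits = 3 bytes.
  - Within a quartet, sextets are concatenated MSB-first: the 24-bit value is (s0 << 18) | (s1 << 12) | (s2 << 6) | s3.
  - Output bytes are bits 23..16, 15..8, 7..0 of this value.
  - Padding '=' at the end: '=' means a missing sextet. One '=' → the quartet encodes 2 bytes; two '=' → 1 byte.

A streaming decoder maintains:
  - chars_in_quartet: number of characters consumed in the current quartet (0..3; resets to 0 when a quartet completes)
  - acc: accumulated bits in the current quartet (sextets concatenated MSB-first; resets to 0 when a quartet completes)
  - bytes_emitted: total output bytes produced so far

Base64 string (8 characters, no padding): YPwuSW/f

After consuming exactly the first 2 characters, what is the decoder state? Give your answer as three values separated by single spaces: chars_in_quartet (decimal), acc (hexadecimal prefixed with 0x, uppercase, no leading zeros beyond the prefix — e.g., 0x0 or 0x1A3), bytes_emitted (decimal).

After char 0 ('Y'=24): chars_in_quartet=1 acc=0x18 bytes_emitted=0
After char 1 ('P'=15): chars_in_quartet=2 acc=0x60F bytes_emitted=0

Answer: 2 0x60F 0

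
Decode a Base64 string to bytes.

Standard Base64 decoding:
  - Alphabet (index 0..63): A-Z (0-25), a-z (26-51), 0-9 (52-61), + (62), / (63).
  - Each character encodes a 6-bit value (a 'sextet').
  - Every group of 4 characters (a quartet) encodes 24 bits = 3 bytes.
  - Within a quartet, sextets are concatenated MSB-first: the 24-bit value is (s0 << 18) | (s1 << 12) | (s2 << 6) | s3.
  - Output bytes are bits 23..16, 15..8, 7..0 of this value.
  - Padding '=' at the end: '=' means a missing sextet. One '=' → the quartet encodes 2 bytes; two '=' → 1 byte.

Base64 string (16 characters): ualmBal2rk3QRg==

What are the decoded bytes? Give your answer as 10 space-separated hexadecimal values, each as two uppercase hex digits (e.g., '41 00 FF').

Answer: B9 A9 66 05 A9 76 AE 4D D0 46

Derivation:
After char 0 ('u'=46): chars_in_quartet=1 acc=0x2E bytes_emitted=0
After char 1 ('a'=26): chars_in_quartet=2 acc=0xB9A bytes_emitted=0
After char 2 ('l'=37): chars_in_quartet=3 acc=0x2E6A5 bytes_emitted=0
After char 3 ('m'=38): chars_in_quartet=4 acc=0xB9A966 -> emit B9 A9 66, reset; bytes_emitted=3
After char 4 ('B'=1): chars_in_quartet=1 acc=0x1 bytes_emitted=3
After char 5 ('a'=26): chars_in_quartet=2 acc=0x5A bytes_emitted=3
After char 6 ('l'=37): chars_in_quartet=3 acc=0x16A5 bytes_emitted=3
After char 7 ('2'=54): chars_in_quartet=4 acc=0x5A976 -> emit 05 A9 76, reset; bytes_emitted=6
After char 8 ('r'=43): chars_in_quartet=1 acc=0x2B bytes_emitted=6
After char 9 ('k'=36): chars_in_quartet=2 acc=0xAE4 bytes_emitted=6
After char 10 ('3'=55): chars_in_quartet=3 acc=0x2B937 bytes_emitted=6
After char 11 ('Q'=16): chars_in_quartet=4 acc=0xAE4DD0 -> emit AE 4D D0, reset; bytes_emitted=9
After char 12 ('R'=17): chars_in_quartet=1 acc=0x11 bytes_emitted=9
After char 13 ('g'=32): chars_in_quartet=2 acc=0x460 bytes_emitted=9
Padding '==': partial quartet acc=0x460 -> emit 46; bytes_emitted=10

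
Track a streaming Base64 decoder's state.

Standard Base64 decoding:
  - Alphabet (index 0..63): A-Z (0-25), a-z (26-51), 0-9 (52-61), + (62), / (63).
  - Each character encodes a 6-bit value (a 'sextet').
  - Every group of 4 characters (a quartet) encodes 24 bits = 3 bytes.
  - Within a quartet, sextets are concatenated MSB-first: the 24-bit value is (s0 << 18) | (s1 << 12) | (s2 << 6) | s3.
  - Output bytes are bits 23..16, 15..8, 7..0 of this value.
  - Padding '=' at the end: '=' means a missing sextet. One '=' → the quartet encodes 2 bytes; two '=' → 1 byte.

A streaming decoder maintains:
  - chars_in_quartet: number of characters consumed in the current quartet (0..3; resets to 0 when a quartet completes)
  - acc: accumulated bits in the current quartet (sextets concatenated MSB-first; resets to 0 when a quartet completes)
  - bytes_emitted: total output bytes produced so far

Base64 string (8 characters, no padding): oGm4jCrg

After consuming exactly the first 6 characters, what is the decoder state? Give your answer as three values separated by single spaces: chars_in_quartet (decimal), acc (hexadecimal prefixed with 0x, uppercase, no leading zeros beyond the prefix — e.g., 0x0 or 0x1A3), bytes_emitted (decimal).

After char 0 ('o'=40): chars_in_quartet=1 acc=0x28 bytes_emitted=0
After char 1 ('G'=6): chars_in_quartet=2 acc=0xA06 bytes_emitted=0
After char 2 ('m'=38): chars_in_quartet=3 acc=0x281A6 bytes_emitted=0
After char 3 ('4'=56): chars_in_quartet=4 acc=0xA069B8 -> emit A0 69 B8, reset; bytes_emitted=3
After char 4 ('j'=35): chars_in_quartet=1 acc=0x23 bytes_emitted=3
After char 5 ('C'=2): chars_in_quartet=2 acc=0x8C2 bytes_emitted=3

Answer: 2 0x8C2 3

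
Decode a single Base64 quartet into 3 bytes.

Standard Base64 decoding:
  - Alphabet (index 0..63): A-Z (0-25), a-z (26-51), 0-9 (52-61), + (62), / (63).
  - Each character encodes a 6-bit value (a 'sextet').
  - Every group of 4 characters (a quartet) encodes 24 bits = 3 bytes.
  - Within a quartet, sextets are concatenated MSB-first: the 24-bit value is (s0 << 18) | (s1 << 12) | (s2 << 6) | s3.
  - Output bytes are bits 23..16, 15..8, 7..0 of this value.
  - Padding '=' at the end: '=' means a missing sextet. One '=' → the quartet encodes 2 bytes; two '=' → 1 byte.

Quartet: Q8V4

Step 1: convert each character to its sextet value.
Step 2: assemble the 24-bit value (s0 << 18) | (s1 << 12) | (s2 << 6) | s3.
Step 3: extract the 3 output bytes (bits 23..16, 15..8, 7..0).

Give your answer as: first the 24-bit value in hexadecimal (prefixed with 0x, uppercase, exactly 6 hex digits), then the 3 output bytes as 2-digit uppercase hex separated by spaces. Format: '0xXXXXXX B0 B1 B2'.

Sextets: Q=16, 8=60, V=21, 4=56
24-bit: (16<<18) | (60<<12) | (21<<6) | 56
      = 0x400000 | 0x03C000 | 0x000540 | 0x000038
      = 0x43C578
Bytes: (v>>16)&0xFF=43, (v>>8)&0xFF=C5, v&0xFF=78

Answer: 0x43C578 43 C5 78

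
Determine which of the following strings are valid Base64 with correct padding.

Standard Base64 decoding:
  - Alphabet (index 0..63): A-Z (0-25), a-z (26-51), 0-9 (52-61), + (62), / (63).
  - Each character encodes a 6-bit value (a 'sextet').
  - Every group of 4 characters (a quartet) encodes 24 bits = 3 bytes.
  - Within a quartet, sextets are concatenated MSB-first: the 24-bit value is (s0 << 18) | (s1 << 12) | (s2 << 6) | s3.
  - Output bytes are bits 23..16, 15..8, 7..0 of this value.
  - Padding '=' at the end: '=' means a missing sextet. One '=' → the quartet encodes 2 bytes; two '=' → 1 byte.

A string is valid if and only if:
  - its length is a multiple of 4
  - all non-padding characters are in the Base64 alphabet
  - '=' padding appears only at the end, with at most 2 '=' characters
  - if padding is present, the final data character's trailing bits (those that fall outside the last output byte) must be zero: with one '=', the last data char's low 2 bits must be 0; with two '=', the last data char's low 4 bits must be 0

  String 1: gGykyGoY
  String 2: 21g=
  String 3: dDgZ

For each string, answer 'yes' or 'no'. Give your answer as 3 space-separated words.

String 1: 'gGykyGoY' → valid
String 2: '21g=' → valid
String 3: 'dDgZ' → valid

Answer: yes yes yes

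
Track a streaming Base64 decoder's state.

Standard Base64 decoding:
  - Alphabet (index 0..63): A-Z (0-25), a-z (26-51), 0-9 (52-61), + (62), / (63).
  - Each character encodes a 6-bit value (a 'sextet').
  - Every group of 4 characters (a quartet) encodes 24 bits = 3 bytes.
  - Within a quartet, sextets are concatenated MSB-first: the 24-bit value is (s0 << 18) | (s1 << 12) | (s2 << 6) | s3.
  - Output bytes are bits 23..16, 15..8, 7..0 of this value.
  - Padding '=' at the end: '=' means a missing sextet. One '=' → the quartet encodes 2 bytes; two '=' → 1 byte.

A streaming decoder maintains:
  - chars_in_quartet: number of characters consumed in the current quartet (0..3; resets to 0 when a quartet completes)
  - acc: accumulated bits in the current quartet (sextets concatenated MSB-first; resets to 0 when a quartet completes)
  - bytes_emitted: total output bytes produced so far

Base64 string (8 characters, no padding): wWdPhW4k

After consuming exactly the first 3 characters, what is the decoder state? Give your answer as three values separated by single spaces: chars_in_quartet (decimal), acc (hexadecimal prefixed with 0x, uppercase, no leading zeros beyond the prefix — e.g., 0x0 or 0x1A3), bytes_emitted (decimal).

After char 0 ('w'=48): chars_in_quartet=1 acc=0x30 bytes_emitted=0
After char 1 ('W'=22): chars_in_quartet=2 acc=0xC16 bytes_emitted=0
After char 2 ('d'=29): chars_in_quartet=3 acc=0x3059D bytes_emitted=0

Answer: 3 0x3059D 0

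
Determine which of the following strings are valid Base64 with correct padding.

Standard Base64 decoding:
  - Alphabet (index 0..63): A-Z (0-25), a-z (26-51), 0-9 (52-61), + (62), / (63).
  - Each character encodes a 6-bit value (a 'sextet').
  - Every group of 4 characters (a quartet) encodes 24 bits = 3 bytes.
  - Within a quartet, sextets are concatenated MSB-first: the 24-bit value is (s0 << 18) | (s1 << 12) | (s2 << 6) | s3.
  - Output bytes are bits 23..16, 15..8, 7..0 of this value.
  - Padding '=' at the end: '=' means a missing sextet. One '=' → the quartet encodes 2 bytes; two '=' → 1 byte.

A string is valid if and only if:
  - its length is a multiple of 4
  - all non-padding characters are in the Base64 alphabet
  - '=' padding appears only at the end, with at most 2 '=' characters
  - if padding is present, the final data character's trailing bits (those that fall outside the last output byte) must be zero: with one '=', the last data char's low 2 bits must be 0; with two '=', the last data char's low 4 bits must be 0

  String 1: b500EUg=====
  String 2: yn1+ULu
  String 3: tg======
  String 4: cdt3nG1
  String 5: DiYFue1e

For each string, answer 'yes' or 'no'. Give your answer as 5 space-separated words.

Answer: no no no no yes

Derivation:
String 1: 'b500EUg=====' → invalid (5 pad chars (max 2))
String 2: 'yn1+ULu' → invalid (len=7 not mult of 4)
String 3: 'tg======' → invalid (6 pad chars (max 2))
String 4: 'cdt3nG1' → invalid (len=7 not mult of 4)
String 5: 'DiYFue1e' → valid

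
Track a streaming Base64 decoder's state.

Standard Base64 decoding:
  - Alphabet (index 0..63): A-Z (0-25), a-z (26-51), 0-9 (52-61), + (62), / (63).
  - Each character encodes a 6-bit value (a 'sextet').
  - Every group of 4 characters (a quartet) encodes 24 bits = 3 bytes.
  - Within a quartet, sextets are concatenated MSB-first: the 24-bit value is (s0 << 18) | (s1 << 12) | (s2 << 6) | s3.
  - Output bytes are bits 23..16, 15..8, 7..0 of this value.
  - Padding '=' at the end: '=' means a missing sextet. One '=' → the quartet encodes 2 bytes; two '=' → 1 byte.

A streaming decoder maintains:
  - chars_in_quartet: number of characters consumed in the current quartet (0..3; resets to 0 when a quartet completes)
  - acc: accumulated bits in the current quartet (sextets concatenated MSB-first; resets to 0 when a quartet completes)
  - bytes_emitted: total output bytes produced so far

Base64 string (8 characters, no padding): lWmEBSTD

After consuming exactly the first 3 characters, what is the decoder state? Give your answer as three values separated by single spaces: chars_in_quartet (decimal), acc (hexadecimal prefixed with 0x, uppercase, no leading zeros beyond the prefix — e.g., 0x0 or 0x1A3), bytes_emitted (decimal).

Answer: 3 0x255A6 0

Derivation:
After char 0 ('l'=37): chars_in_quartet=1 acc=0x25 bytes_emitted=0
After char 1 ('W'=22): chars_in_quartet=2 acc=0x956 bytes_emitted=0
After char 2 ('m'=38): chars_in_quartet=3 acc=0x255A6 bytes_emitted=0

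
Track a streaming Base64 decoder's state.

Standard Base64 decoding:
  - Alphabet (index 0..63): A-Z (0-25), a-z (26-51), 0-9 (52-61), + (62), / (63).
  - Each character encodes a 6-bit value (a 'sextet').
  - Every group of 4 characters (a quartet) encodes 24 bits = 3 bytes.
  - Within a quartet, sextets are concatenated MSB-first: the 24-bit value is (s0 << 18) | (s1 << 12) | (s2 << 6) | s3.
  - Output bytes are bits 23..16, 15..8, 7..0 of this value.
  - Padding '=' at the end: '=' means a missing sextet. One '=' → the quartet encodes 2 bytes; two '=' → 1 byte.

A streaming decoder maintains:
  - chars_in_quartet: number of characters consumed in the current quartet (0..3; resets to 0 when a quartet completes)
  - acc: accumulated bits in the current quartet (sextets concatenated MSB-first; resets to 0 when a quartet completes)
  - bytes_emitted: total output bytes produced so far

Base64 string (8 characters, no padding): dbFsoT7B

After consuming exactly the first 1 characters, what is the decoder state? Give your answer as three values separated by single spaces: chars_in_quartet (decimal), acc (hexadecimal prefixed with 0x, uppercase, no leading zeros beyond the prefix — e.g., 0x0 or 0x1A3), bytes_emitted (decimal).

Answer: 1 0x1D 0

Derivation:
After char 0 ('d'=29): chars_in_quartet=1 acc=0x1D bytes_emitted=0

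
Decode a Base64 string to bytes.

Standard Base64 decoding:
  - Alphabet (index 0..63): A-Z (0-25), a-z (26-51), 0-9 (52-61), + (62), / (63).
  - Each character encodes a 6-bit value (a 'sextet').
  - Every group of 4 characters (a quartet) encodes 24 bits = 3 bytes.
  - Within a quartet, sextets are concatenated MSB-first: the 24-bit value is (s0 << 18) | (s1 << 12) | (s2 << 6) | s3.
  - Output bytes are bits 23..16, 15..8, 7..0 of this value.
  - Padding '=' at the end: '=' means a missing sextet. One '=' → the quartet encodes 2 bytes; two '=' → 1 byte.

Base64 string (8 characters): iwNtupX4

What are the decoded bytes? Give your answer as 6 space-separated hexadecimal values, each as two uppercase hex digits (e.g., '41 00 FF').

Answer: 8B 03 6D BA 95 F8

Derivation:
After char 0 ('i'=34): chars_in_quartet=1 acc=0x22 bytes_emitted=0
After char 1 ('w'=48): chars_in_quartet=2 acc=0x8B0 bytes_emitted=0
After char 2 ('N'=13): chars_in_quartet=3 acc=0x22C0D bytes_emitted=0
After char 3 ('t'=45): chars_in_quartet=4 acc=0x8B036D -> emit 8B 03 6D, reset; bytes_emitted=3
After char 4 ('u'=46): chars_in_quartet=1 acc=0x2E bytes_emitted=3
After char 5 ('p'=41): chars_in_quartet=2 acc=0xBA9 bytes_emitted=3
After char 6 ('X'=23): chars_in_quartet=3 acc=0x2EA57 bytes_emitted=3
After char 7 ('4'=56): chars_in_quartet=4 acc=0xBA95F8 -> emit BA 95 F8, reset; bytes_emitted=6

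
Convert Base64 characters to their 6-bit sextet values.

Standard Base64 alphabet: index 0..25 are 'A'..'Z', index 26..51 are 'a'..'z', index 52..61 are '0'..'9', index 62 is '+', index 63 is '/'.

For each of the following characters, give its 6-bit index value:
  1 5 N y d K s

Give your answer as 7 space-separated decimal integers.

'1': 0..9 range, 52 + ord('1') − ord('0') = 53
'5': 0..9 range, 52 + ord('5') − ord('0') = 57
'N': A..Z range, ord('N') − ord('A') = 13
'y': a..z range, 26 + ord('y') − ord('a') = 50
'd': a..z range, 26 + ord('d') − ord('a') = 29
'K': A..Z range, ord('K') − ord('A') = 10
's': a..z range, 26 + ord('s') − ord('a') = 44

Answer: 53 57 13 50 29 10 44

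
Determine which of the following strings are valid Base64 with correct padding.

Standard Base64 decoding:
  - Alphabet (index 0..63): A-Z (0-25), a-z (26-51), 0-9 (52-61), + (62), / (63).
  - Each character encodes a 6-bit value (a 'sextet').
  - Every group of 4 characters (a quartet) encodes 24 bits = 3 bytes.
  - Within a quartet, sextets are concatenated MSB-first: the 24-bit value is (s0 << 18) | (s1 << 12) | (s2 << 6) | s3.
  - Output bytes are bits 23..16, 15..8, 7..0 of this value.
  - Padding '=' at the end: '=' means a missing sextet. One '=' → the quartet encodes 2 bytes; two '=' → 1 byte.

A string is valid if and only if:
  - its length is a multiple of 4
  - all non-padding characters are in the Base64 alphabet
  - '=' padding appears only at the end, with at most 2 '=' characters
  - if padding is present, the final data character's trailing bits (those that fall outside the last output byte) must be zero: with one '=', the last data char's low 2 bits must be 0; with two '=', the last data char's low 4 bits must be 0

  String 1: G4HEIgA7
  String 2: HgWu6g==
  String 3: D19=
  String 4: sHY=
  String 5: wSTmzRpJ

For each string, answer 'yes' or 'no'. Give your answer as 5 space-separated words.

String 1: 'G4HEIgA7' → valid
String 2: 'HgWu6g==' → valid
String 3: 'D19=' → invalid (bad trailing bits)
String 4: 'sHY=' → valid
String 5: 'wSTmzRpJ' → valid

Answer: yes yes no yes yes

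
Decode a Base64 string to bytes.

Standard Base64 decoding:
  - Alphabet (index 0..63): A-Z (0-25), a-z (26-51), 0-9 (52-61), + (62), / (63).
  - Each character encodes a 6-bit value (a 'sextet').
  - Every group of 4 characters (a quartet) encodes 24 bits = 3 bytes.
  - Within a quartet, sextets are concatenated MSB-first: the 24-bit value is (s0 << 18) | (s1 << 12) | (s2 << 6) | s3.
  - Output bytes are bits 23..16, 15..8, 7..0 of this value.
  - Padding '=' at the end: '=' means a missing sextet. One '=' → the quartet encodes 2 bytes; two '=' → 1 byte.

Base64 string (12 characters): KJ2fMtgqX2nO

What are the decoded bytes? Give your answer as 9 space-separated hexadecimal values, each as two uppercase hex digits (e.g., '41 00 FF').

Answer: 28 9D 9F 32 D8 2A 5F 69 CE

Derivation:
After char 0 ('K'=10): chars_in_quartet=1 acc=0xA bytes_emitted=0
After char 1 ('J'=9): chars_in_quartet=2 acc=0x289 bytes_emitted=0
After char 2 ('2'=54): chars_in_quartet=3 acc=0xA276 bytes_emitted=0
After char 3 ('f'=31): chars_in_quartet=4 acc=0x289D9F -> emit 28 9D 9F, reset; bytes_emitted=3
After char 4 ('M'=12): chars_in_quartet=1 acc=0xC bytes_emitted=3
After char 5 ('t'=45): chars_in_quartet=2 acc=0x32D bytes_emitted=3
After char 6 ('g'=32): chars_in_quartet=3 acc=0xCB60 bytes_emitted=3
After char 7 ('q'=42): chars_in_quartet=4 acc=0x32D82A -> emit 32 D8 2A, reset; bytes_emitted=6
After char 8 ('X'=23): chars_in_quartet=1 acc=0x17 bytes_emitted=6
After char 9 ('2'=54): chars_in_quartet=2 acc=0x5F6 bytes_emitted=6
After char 10 ('n'=39): chars_in_quartet=3 acc=0x17DA7 bytes_emitted=6
After char 11 ('O'=14): chars_in_quartet=4 acc=0x5F69CE -> emit 5F 69 CE, reset; bytes_emitted=9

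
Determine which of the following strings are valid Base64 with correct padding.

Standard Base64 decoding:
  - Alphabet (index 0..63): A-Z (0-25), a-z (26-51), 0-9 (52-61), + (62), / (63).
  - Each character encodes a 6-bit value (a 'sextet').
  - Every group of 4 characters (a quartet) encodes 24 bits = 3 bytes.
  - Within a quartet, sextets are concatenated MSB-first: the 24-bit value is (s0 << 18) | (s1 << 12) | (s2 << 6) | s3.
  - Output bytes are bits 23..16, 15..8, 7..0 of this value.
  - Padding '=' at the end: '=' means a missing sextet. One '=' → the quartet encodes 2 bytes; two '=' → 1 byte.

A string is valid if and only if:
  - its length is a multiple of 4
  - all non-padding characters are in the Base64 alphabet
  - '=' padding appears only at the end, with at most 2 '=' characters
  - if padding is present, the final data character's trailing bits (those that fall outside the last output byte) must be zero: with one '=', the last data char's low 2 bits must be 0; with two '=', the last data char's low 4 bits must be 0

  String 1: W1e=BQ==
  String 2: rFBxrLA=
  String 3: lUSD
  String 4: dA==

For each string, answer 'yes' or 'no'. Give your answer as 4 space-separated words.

String 1: 'W1e=BQ==' → invalid (bad char(s): ['=']; '=' in middle)
String 2: 'rFBxrLA=' → valid
String 3: 'lUSD' → valid
String 4: 'dA==' → valid

Answer: no yes yes yes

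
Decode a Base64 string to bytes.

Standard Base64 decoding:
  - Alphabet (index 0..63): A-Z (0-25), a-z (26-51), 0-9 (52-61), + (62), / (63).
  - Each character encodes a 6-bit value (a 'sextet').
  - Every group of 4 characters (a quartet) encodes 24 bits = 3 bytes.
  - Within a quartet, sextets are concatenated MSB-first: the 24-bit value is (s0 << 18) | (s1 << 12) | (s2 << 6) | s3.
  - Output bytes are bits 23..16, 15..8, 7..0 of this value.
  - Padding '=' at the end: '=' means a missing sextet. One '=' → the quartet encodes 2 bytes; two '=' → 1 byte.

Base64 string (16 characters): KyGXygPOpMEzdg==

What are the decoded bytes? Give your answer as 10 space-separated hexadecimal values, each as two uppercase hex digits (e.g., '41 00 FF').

After char 0 ('K'=10): chars_in_quartet=1 acc=0xA bytes_emitted=0
After char 1 ('y'=50): chars_in_quartet=2 acc=0x2B2 bytes_emitted=0
After char 2 ('G'=6): chars_in_quartet=3 acc=0xAC86 bytes_emitted=0
After char 3 ('X'=23): chars_in_quartet=4 acc=0x2B2197 -> emit 2B 21 97, reset; bytes_emitted=3
After char 4 ('y'=50): chars_in_quartet=1 acc=0x32 bytes_emitted=3
After char 5 ('g'=32): chars_in_quartet=2 acc=0xCA0 bytes_emitted=3
After char 6 ('P'=15): chars_in_quartet=3 acc=0x3280F bytes_emitted=3
After char 7 ('O'=14): chars_in_quartet=4 acc=0xCA03CE -> emit CA 03 CE, reset; bytes_emitted=6
After char 8 ('p'=41): chars_in_quartet=1 acc=0x29 bytes_emitted=6
After char 9 ('M'=12): chars_in_quartet=2 acc=0xA4C bytes_emitted=6
After char 10 ('E'=4): chars_in_quartet=3 acc=0x29304 bytes_emitted=6
After char 11 ('z'=51): chars_in_quartet=4 acc=0xA4C133 -> emit A4 C1 33, reset; bytes_emitted=9
After char 12 ('d'=29): chars_in_quartet=1 acc=0x1D bytes_emitted=9
After char 13 ('g'=32): chars_in_quartet=2 acc=0x760 bytes_emitted=9
Padding '==': partial quartet acc=0x760 -> emit 76; bytes_emitted=10

Answer: 2B 21 97 CA 03 CE A4 C1 33 76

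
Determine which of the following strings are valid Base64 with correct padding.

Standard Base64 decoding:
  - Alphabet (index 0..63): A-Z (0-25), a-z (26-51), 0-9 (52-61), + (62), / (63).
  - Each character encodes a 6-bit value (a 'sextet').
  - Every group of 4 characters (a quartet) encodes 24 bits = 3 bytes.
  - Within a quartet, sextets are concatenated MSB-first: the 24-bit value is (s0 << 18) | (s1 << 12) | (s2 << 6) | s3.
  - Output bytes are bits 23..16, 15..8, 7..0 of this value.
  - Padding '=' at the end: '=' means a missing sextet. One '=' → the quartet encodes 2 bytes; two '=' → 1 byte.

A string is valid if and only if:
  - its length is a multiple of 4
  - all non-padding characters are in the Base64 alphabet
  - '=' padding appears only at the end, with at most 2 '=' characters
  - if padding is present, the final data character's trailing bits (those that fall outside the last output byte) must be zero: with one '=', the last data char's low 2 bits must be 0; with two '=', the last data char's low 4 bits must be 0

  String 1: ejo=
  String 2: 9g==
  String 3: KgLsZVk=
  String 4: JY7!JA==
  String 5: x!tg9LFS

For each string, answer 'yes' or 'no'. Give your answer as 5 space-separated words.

Answer: yes yes yes no no

Derivation:
String 1: 'ejo=' → valid
String 2: '9g==' → valid
String 3: 'KgLsZVk=' → valid
String 4: 'JY7!JA==' → invalid (bad char(s): ['!'])
String 5: 'x!tg9LFS' → invalid (bad char(s): ['!'])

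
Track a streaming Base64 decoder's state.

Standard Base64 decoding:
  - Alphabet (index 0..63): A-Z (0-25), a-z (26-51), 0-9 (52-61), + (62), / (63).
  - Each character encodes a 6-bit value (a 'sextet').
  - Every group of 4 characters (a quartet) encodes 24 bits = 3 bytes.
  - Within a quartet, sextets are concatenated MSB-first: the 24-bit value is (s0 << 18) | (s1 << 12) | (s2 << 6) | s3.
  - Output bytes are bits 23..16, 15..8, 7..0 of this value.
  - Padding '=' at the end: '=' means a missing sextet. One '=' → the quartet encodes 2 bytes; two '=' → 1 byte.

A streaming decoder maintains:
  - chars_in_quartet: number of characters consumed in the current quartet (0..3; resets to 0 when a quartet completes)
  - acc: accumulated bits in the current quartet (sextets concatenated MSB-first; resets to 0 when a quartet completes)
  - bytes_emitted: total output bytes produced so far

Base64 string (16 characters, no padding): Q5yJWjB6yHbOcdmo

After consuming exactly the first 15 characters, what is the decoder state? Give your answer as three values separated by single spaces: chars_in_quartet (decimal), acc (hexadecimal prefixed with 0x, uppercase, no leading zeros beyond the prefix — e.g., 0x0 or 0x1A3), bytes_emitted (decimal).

Answer: 3 0x1C766 9

Derivation:
After char 0 ('Q'=16): chars_in_quartet=1 acc=0x10 bytes_emitted=0
After char 1 ('5'=57): chars_in_quartet=2 acc=0x439 bytes_emitted=0
After char 2 ('y'=50): chars_in_quartet=3 acc=0x10E72 bytes_emitted=0
After char 3 ('J'=9): chars_in_quartet=4 acc=0x439C89 -> emit 43 9C 89, reset; bytes_emitted=3
After char 4 ('W'=22): chars_in_quartet=1 acc=0x16 bytes_emitted=3
After char 5 ('j'=35): chars_in_quartet=2 acc=0x5A3 bytes_emitted=3
After char 6 ('B'=1): chars_in_quartet=3 acc=0x168C1 bytes_emitted=3
After char 7 ('6'=58): chars_in_quartet=4 acc=0x5A307A -> emit 5A 30 7A, reset; bytes_emitted=6
After char 8 ('y'=50): chars_in_quartet=1 acc=0x32 bytes_emitted=6
After char 9 ('H'=7): chars_in_quartet=2 acc=0xC87 bytes_emitted=6
After char 10 ('b'=27): chars_in_quartet=3 acc=0x321DB bytes_emitted=6
After char 11 ('O'=14): chars_in_quartet=4 acc=0xC876CE -> emit C8 76 CE, reset; bytes_emitted=9
After char 12 ('c'=28): chars_in_quartet=1 acc=0x1C bytes_emitted=9
After char 13 ('d'=29): chars_in_quartet=2 acc=0x71D bytes_emitted=9
After char 14 ('m'=38): chars_in_quartet=3 acc=0x1C766 bytes_emitted=9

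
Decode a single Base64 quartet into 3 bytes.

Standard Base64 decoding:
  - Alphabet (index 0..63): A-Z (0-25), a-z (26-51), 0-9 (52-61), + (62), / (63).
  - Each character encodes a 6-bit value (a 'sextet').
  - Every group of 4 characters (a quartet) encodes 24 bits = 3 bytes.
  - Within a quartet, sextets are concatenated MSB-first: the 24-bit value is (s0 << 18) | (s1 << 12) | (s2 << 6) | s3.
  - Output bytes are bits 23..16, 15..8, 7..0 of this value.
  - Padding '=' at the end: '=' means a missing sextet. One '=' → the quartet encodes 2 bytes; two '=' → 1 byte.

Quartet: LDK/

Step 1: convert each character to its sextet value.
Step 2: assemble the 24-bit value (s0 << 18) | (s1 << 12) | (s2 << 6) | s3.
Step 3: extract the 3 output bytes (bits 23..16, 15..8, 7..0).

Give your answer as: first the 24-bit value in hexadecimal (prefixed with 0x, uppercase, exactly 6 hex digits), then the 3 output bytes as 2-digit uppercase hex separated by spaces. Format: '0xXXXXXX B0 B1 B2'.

Sextets: L=11, D=3, K=10, /=63
24-bit: (11<<18) | (3<<12) | (10<<6) | 63
      = 0x2C0000 | 0x003000 | 0x000280 | 0x00003F
      = 0x2C32BF
Bytes: (v>>16)&0xFF=2C, (v>>8)&0xFF=32, v&0xFF=BF

Answer: 0x2C32BF 2C 32 BF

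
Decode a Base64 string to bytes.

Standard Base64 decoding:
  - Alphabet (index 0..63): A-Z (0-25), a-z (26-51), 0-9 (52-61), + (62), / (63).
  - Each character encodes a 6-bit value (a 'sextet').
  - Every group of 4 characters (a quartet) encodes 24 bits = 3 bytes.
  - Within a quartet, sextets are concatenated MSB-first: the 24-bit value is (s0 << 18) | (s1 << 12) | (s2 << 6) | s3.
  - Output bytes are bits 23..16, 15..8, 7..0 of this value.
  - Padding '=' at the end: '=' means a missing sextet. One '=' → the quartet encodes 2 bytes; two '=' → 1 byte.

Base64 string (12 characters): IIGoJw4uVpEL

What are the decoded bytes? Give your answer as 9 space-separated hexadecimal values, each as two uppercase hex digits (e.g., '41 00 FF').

After char 0 ('I'=8): chars_in_quartet=1 acc=0x8 bytes_emitted=0
After char 1 ('I'=8): chars_in_quartet=2 acc=0x208 bytes_emitted=0
After char 2 ('G'=6): chars_in_quartet=3 acc=0x8206 bytes_emitted=0
After char 3 ('o'=40): chars_in_quartet=4 acc=0x2081A8 -> emit 20 81 A8, reset; bytes_emitted=3
After char 4 ('J'=9): chars_in_quartet=1 acc=0x9 bytes_emitted=3
After char 5 ('w'=48): chars_in_quartet=2 acc=0x270 bytes_emitted=3
After char 6 ('4'=56): chars_in_quartet=3 acc=0x9C38 bytes_emitted=3
After char 7 ('u'=46): chars_in_quartet=4 acc=0x270E2E -> emit 27 0E 2E, reset; bytes_emitted=6
After char 8 ('V'=21): chars_in_quartet=1 acc=0x15 bytes_emitted=6
After char 9 ('p'=41): chars_in_quartet=2 acc=0x569 bytes_emitted=6
After char 10 ('E'=4): chars_in_quartet=3 acc=0x15A44 bytes_emitted=6
After char 11 ('L'=11): chars_in_quartet=4 acc=0x56910B -> emit 56 91 0B, reset; bytes_emitted=9

Answer: 20 81 A8 27 0E 2E 56 91 0B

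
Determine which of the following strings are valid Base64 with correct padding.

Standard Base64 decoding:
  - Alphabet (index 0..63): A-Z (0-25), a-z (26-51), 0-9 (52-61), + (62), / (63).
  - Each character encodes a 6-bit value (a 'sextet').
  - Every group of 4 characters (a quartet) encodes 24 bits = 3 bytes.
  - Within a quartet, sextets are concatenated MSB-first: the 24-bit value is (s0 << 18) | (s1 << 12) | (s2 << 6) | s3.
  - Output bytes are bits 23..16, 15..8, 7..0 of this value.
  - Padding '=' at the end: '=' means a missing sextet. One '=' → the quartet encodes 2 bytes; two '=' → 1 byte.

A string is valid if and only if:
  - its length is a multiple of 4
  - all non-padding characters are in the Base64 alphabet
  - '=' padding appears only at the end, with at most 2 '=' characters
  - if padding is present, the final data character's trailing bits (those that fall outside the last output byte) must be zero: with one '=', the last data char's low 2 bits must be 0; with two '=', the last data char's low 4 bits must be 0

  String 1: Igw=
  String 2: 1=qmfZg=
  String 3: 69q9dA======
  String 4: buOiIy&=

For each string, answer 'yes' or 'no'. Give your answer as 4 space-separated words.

Answer: yes no no no

Derivation:
String 1: 'Igw=' → valid
String 2: '1=qmfZg=' → invalid (bad char(s): ['=']; '=' in middle)
String 3: '69q9dA======' → invalid (6 pad chars (max 2))
String 4: 'buOiIy&=' → invalid (bad char(s): ['&'])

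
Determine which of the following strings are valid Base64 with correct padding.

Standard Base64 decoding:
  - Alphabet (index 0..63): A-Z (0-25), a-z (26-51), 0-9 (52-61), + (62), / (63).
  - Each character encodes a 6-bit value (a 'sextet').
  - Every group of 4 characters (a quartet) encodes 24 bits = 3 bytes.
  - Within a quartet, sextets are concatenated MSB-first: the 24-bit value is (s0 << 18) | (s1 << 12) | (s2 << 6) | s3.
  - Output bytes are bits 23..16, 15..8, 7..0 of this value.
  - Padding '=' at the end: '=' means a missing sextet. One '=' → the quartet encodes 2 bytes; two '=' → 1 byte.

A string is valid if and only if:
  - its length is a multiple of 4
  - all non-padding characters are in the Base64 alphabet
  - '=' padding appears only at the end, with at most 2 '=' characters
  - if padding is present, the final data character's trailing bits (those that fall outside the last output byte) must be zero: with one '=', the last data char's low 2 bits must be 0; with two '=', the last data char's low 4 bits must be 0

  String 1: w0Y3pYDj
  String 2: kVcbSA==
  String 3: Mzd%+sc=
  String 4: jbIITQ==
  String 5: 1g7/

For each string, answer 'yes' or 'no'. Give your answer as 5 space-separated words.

String 1: 'w0Y3pYDj' → valid
String 2: 'kVcbSA==' → valid
String 3: 'Mzd%+sc=' → invalid (bad char(s): ['%'])
String 4: 'jbIITQ==' → valid
String 5: '1g7/' → valid

Answer: yes yes no yes yes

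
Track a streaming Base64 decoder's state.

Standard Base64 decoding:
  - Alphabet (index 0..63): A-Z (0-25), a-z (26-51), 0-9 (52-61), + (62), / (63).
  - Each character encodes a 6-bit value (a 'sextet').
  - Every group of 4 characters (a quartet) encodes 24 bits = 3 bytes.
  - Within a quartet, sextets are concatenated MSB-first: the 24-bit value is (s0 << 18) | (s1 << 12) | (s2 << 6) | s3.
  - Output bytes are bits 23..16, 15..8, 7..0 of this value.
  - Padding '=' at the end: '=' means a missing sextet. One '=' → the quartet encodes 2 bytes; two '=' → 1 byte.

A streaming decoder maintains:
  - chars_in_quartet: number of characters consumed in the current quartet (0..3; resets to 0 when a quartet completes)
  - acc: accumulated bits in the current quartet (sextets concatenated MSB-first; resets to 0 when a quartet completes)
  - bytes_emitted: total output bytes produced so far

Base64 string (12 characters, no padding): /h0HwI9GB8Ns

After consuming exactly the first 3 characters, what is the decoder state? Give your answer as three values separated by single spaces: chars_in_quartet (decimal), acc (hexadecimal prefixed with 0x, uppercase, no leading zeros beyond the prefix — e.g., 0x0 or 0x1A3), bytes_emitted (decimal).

Answer: 3 0x3F874 0

Derivation:
After char 0 ('/'=63): chars_in_quartet=1 acc=0x3F bytes_emitted=0
After char 1 ('h'=33): chars_in_quartet=2 acc=0xFE1 bytes_emitted=0
After char 2 ('0'=52): chars_in_quartet=3 acc=0x3F874 bytes_emitted=0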